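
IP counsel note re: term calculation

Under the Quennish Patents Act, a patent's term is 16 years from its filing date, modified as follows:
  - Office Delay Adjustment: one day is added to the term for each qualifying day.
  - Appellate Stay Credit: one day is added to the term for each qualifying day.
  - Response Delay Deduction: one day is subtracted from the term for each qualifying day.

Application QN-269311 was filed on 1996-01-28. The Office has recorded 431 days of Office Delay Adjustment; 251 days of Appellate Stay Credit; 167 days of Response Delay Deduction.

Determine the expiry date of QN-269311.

June 26, 2013

Base term: filing date + 16 years → 28 January 2012.
Office Delay Adjustment: +431 days → 3 April 2013.
Appellate Stay Credit: +251 days → 10 December 2013.
Response Delay Deduction: −167 days → 26 June 2013.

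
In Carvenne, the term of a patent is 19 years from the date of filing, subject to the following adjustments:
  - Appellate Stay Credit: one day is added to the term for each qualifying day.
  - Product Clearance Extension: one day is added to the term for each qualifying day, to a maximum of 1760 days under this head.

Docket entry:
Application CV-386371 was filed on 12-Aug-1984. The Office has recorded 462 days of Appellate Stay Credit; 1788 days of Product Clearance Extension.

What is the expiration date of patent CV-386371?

Base term: filing date + 19 years → 12 August 2003.
Appellate Stay Credit: +462 days → 16 November 2004.
Product Clearance Extension: 1788 days claimed exceeds the 1760-day cap, so +1760 days → 11 September 2009.

2009-09-11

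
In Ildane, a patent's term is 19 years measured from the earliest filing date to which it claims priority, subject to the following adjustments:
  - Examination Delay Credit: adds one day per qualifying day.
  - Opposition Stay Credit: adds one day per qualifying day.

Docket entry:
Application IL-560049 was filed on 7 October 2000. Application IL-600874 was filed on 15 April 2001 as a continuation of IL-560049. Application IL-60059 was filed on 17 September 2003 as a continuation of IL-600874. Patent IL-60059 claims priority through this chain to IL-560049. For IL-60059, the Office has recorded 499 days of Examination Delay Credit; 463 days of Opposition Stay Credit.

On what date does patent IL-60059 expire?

Earliest priority filing: 7 October 2000.
Base term: 7 October 2000 + 19 years → 7 October 2019.
Examination Delay Credit: +499 days → 17 February 2021.
Opposition Stay Credit: +463 days → 26 May 2022.

May 26, 2022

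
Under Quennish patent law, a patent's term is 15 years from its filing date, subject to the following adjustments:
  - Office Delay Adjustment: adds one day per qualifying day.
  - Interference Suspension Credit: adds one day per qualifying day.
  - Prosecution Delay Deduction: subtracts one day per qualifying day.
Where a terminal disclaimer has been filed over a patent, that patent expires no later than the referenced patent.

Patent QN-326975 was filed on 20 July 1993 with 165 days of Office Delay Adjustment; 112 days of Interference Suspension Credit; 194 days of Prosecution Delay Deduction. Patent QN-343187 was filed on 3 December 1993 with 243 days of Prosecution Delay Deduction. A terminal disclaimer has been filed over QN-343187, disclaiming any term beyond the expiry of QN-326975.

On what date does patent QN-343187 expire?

April 4, 2008

Natural term of QN-343187:
  Base: filing + 15 years → 3 December 2008.
  Prosecution Delay Deduction: −243 days → 4 April 2008.
Expiry of referenced patent QN-326975:
  Base: filing + 15 years → 20 July 2008.
  Office Delay Adjustment: +165 days → 1 January 2009.
  Interference Suspension Credit: +112 days → 23 April 2009.
  Prosecution Delay Deduction: −194 days → 11 October 2008.
Terminal disclaimer: QN-343187 expires on the earlier of 4 April 2008 and 11 October 2008.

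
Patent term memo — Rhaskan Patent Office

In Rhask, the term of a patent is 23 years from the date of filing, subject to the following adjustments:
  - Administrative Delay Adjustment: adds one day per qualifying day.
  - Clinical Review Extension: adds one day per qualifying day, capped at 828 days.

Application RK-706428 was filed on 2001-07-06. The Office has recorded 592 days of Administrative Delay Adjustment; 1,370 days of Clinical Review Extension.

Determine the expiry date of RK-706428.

Base term: filing date + 23 years → 6 July 2024.
Administrative Delay Adjustment: +592 days → 18 February 2026.
Clinical Review Extension: 1370 days claimed exceeds the 828-day cap, so +828 days → 26 May 2028.

2028-05-26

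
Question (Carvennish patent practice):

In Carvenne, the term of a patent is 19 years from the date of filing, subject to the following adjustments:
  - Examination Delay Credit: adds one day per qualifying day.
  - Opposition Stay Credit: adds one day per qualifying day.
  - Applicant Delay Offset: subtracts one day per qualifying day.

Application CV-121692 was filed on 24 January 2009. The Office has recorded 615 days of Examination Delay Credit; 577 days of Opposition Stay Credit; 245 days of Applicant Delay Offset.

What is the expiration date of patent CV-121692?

2030-08-28

Base term: filing date + 19 years → 24 January 2028.
Examination Delay Credit: +615 days → 30 September 2029.
Opposition Stay Credit: +577 days → 30 April 2031.
Applicant Delay Offset: −245 days → 28 August 2030.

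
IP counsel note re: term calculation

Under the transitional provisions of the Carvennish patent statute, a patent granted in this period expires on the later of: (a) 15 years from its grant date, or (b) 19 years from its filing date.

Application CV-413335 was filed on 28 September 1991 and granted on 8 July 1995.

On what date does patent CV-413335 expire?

(a) grant + 15 years → 8 July 2010.
(b) filing + 19 years → 28 September 2010.
Later of the two: 28 September 2010.

September 28, 2010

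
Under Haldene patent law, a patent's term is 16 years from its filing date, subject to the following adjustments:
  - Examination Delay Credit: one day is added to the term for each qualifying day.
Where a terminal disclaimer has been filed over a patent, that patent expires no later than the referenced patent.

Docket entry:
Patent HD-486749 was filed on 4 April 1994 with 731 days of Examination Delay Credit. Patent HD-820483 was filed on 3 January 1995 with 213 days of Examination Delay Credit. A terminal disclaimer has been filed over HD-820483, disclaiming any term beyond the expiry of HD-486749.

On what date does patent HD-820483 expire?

2011-08-04

Natural term of HD-820483:
  Base: filing + 16 years → 3 January 2011.
  Examination Delay Credit: +213 days → 4 August 2011.
Expiry of referenced patent HD-486749:
  Base: filing + 16 years → 4 April 2010.
  Examination Delay Credit: +731 days → 4 April 2012.
Terminal disclaimer: HD-820483 expires on the earlier of 4 August 2011 and 4 April 2012.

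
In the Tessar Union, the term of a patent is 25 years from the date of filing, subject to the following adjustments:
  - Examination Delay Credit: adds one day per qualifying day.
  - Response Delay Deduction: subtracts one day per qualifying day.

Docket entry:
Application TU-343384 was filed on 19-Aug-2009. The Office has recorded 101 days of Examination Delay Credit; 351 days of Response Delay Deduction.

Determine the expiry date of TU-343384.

2033-12-12

Base term: filing date + 25 years → 19 August 2034.
Examination Delay Credit: +101 days → 28 November 2034.
Response Delay Deduction: −351 days → 12 December 2033.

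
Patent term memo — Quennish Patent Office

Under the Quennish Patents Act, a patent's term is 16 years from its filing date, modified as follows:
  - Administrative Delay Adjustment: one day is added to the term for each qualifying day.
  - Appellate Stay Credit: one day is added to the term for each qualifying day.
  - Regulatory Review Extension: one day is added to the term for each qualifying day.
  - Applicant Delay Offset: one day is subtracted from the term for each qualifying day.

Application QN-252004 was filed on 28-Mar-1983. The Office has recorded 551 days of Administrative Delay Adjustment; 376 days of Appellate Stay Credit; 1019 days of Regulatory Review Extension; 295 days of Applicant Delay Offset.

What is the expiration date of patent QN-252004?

2003-10-04

Base term: filing date + 16 years → 28 March 1999.
Administrative Delay Adjustment: +551 days → 29 September 2000.
Appellate Stay Credit: +376 days → 10 October 2001.
Regulatory Review Extension: +1019 days → 25 July 2004.
Applicant Delay Offset: −295 days → 4 October 2003.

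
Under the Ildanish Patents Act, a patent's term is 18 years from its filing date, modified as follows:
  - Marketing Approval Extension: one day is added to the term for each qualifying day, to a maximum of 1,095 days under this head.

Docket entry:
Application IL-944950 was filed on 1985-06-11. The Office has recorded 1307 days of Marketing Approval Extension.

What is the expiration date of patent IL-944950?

Base term: filing date + 18 years → 11 June 2003.
Marketing Approval Extension: 1307 days claimed exceeds the 1095-day cap, so +1095 days → 10 June 2006.

2006-06-10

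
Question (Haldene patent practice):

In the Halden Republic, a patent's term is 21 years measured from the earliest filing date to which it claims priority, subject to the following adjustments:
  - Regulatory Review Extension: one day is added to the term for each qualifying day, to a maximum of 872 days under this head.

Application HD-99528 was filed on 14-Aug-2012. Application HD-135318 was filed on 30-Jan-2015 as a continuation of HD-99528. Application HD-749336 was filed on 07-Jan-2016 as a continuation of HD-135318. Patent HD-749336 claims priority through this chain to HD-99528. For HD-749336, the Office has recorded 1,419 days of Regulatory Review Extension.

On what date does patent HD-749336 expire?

2036-01-03

Earliest priority filing: 14 August 2012.
Base term: 14 August 2012 + 21 years → 14 August 2033.
Regulatory Review Extension: 1419 days claimed exceeds the 872-day cap, so +872 days → 3 January 2036.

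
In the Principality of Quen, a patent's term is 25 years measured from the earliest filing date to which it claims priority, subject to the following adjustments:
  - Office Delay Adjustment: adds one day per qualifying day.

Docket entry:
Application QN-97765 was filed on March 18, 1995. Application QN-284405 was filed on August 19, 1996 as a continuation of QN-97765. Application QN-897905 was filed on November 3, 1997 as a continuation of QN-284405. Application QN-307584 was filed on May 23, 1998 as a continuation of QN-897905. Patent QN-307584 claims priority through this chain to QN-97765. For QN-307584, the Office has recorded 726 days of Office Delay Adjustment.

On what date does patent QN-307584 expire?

Earliest priority filing: 18 March 1995.
Base term: 18 March 1995 + 25 years → 18 March 2020.
Office Delay Adjustment: +726 days → 14 March 2022.

2022-03-14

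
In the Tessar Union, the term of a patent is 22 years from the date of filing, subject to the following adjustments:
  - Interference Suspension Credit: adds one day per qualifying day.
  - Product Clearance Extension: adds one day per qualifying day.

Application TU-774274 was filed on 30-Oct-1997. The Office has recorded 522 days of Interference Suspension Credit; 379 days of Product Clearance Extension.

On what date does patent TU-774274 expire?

April 18, 2022

Base term: filing date + 22 years → 30 October 2019.
Interference Suspension Credit: +522 days → 4 April 2021.
Product Clearance Extension: +379 days → 18 April 2022.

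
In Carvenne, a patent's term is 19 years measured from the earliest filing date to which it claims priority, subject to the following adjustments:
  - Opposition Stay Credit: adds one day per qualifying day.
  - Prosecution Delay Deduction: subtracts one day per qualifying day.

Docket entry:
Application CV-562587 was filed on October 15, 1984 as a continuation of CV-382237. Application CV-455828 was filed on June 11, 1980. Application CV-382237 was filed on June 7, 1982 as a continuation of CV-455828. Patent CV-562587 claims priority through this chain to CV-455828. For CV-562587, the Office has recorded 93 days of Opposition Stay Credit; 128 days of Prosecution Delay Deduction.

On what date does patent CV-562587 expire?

1999-05-07

Earliest priority filing: 11 June 1980.
Base term: 11 June 1980 + 19 years → 11 June 1999.
Opposition Stay Credit: +93 days → 12 September 1999.
Prosecution Delay Deduction: −128 days → 7 May 1999.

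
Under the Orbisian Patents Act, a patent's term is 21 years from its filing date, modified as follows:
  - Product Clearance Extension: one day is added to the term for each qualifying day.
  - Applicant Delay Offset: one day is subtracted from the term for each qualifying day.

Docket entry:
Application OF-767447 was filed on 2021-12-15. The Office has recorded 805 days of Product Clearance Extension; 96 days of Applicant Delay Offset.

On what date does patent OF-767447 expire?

November 23, 2044

Base term: filing date + 21 years → 15 December 2042.
Product Clearance Extension: +805 days → 27 February 2045.
Applicant Delay Offset: −96 days → 23 November 2044.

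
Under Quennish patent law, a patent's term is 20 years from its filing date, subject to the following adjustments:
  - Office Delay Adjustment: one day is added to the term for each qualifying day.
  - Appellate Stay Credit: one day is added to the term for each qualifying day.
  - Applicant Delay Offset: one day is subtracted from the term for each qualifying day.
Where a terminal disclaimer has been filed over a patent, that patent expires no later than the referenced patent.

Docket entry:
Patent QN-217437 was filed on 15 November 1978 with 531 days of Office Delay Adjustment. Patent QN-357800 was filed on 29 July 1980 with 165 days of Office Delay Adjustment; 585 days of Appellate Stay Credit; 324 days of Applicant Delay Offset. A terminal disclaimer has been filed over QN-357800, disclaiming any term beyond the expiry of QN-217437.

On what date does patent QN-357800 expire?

Natural term of QN-357800:
  Base: filing + 20 years → 29 July 2000.
  Office Delay Adjustment: +165 days → 10 January 2001.
  Appellate Stay Credit: +585 days → 18 August 2002.
  Applicant Delay Offset: −324 days → 28 September 2001.
Expiry of referenced patent QN-217437:
  Base: filing + 20 years → 15 November 1998.
  Office Delay Adjustment: +531 days → 29 April 2000.
Terminal disclaimer: QN-357800 expires on the earlier of 28 September 2001 and 29 April 2000.

April 29, 2000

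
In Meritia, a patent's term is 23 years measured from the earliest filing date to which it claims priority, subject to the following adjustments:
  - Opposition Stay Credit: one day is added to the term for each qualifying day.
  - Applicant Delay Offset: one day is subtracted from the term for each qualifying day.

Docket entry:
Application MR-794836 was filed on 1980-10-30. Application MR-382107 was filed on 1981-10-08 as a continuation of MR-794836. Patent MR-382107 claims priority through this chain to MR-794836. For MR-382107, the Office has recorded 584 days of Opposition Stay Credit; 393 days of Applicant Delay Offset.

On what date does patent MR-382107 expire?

May 8, 2004

Earliest priority filing: 30 October 1980.
Base term: 30 October 1980 + 23 years → 30 October 2003.
Opposition Stay Credit: +584 days → 5 June 2005.
Applicant Delay Offset: −393 days → 8 May 2004.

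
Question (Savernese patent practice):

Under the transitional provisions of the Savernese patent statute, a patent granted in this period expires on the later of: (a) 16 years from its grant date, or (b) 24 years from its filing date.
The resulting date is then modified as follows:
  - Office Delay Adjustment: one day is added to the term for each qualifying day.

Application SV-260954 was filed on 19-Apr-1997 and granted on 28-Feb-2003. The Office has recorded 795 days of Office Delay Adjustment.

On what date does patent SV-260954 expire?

(a) grant + 16 years → 28 February 2019.
(b) filing + 24 years → 19 April 2021.
Later of the two: 19 April 2021.
Office Delay Adjustment: +795 days → 23 June 2023.

June 23, 2023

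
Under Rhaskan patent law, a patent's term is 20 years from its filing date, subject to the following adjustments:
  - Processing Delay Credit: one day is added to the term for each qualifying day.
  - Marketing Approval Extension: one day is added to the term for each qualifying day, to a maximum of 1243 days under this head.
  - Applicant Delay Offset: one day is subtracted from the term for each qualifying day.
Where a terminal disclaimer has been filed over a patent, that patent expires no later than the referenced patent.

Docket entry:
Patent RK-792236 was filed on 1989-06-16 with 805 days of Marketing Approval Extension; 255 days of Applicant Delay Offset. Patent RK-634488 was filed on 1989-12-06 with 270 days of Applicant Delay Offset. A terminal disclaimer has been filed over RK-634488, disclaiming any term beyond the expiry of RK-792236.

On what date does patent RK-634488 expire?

Natural term of RK-634488:
  Base: filing + 20 years → 6 December 2009.
  Applicant Delay Offset: −270 days → 11 March 2009.
Expiry of referenced patent RK-792236:
  Base: filing + 20 years → 16 June 2009.
  Marketing Approval Extension: 805 days (within the 1243-day cap) → +805 days → 30 August 2011.
  Applicant Delay Offset: −255 days → 18 December 2010.
Terminal disclaimer: RK-634488 expires on the earlier of 11 March 2009 and 18 December 2010.

2009-03-11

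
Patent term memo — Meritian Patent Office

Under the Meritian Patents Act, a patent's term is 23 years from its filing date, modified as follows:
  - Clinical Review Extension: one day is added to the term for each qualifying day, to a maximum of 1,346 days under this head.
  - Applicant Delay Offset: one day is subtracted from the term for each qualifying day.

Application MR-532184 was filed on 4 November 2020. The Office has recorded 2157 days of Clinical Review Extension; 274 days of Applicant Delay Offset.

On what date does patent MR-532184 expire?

October 11, 2046

Base term: filing date + 23 years → 4 November 2043.
Clinical Review Extension: 2157 days claimed exceeds the 1346-day cap, so +1346 days → 12 July 2047.
Applicant Delay Offset: −274 days → 11 October 2046.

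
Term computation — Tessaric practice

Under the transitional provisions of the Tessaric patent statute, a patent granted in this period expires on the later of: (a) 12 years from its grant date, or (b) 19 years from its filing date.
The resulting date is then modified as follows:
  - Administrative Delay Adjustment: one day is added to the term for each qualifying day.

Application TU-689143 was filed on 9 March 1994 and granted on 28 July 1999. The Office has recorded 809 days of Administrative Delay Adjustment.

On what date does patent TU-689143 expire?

(a) grant + 12 years → 28 July 2011.
(b) filing + 19 years → 9 March 2013.
Later of the two: 9 March 2013.
Administrative Delay Adjustment: +809 days → 27 May 2015.

2015-05-27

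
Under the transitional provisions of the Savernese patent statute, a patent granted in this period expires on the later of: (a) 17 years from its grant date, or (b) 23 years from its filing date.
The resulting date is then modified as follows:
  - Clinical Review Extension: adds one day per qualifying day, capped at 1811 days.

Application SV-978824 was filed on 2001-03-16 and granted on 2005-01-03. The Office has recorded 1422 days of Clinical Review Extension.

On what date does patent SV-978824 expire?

(a) grant + 17 years → 3 January 2022.
(b) filing + 23 years → 16 March 2024.
Later of the two: 16 March 2024.
Clinical Review Extension: 1422 days (within the 1811-day cap) → +1422 days → 6 February 2028.

2028-02-06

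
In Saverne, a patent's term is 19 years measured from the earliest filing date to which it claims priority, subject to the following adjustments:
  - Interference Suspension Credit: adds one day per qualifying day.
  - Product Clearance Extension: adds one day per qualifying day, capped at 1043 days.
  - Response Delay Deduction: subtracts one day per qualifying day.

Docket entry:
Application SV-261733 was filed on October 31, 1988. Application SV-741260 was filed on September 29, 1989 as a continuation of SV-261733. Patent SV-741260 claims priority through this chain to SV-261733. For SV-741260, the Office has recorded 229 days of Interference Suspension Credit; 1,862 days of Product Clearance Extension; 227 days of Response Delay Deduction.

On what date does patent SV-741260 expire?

2010-09-10

Earliest priority filing: 31 October 1988.
Base term: 31 October 1988 + 19 years → 31 October 2007.
Interference Suspension Credit: +229 days → 16 June 2008.
Product Clearance Extension: 1862 days claimed exceeds the 1043-day cap, so +1043 days → 25 April 2011.
Response Delay Deduction: −227 days → 10 September 2010.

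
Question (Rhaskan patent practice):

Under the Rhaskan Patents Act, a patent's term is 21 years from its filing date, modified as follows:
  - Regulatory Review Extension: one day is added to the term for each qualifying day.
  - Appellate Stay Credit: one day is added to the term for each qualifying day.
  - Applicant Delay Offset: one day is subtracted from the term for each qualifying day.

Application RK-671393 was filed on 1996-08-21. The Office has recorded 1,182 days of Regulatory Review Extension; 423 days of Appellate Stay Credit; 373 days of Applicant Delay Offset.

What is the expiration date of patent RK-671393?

Base term: filing date + 21 years → 21 August 2017.
Regulatory Review Extension: +1182 days → 15 November 2020.
Appellate Stay Credit: +423 days → 12 January 2022.
Applicant Delay Offset: −373 days → 4 January 2021.

2021-01-04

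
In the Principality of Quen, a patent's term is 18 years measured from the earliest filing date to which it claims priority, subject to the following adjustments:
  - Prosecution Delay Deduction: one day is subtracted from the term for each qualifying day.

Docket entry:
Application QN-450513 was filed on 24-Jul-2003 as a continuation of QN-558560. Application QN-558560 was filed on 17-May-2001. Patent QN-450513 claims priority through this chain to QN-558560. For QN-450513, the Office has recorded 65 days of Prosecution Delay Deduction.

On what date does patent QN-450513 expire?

2019-03-13

Earliest priority filing: 17 May 2001.
Base term: 17 May 2001 + 18 years → 17 May 2019.
Prosecution Delay Deduction: −65 days → 13 March 2019.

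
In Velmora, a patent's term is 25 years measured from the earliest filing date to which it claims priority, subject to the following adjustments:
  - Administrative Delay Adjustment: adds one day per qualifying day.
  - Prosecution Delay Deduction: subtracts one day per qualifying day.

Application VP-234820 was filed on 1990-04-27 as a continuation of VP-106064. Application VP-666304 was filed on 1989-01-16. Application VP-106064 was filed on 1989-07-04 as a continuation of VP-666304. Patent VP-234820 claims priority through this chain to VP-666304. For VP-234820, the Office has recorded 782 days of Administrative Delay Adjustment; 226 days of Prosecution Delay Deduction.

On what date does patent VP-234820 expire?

Earliest priority filing: 16 January 1989.
Base term: 16 January 1989 + 25 years → 16 January 2014.
Administrative Delay Adjustment: +782 days → 8 March 2016.
Prosecution Delay Deduction: −226 days → 26 July 2015.

2015-07-26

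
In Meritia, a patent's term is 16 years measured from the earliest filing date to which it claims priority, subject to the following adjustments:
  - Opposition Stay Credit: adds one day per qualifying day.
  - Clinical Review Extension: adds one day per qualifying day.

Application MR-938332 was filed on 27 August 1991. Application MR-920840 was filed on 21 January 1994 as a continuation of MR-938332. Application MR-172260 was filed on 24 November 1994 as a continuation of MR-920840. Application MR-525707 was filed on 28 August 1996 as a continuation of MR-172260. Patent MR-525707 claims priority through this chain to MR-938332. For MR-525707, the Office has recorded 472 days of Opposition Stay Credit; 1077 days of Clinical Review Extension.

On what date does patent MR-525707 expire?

Earliest priority filing: 27 August 1991.
Base term: 27 August 1991 + 16 years → 27 August 2007.
Opposition Stay Credit: +472 days → 11 December 2008.
Clinical Review Extension: +1077 days → 23 November 2011.

2011-11-23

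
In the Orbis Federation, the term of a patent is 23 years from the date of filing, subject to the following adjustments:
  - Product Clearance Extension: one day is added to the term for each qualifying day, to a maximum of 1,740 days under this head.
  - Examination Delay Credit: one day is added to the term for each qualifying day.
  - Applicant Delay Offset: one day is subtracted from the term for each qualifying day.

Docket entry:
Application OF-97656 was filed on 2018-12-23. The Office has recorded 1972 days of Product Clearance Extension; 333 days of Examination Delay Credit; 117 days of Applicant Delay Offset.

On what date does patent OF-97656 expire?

Base term: filing date + 23 years → 23 December 2041.
Product Clearance Extension: 1972 days claimed exceeds the 1740-day cap, so +1740 days → 28 September 2046.
Examination Delay Credit: +333 days → 27 August 2047.
Applicant Delay Offset: −117 days → 2 May 2047.

May 2, 2047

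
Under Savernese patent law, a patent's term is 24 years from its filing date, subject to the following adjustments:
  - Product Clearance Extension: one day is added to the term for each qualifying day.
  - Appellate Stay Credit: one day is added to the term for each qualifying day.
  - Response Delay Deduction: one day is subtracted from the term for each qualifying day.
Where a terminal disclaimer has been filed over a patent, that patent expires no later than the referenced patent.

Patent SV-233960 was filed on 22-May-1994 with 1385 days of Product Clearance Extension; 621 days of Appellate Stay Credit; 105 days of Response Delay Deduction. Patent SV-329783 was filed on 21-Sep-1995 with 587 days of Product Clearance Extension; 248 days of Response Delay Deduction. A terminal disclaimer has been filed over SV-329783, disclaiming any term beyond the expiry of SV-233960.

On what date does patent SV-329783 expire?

Natural term of SV-329783:
  Base: filing + 24 years → 21 September 2019.
  Product Clearance Extension: +587 days → 30 April 2021.
  Response Delay Deduction: −248 days → 25 August 2020.
Expiry of referenced patent SV-233960:
  Base: filing + 24 years → 22 May 2018.
  Product Clearance Extension: +1385 days → 7 March 2022.
  Appellate Stay Credit: +621 days → 18 November 2023.
  Response Delay Deduction: −105 days → 5 August 2023.
Terminal disclaimer: SV-329783 expires on the earlier of 25 August 2020 and 5 August 2023.

August 25, 2020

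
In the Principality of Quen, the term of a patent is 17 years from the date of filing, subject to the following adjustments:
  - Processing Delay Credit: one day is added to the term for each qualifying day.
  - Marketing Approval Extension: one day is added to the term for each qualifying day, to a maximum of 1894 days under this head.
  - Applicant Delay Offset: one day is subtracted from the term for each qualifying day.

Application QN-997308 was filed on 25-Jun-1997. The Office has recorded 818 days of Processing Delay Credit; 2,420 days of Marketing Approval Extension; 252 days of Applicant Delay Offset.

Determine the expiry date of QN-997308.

March 20, 2021

Base term: filing date + 17 years → 25 June 2014.
Processing Delay Credit: +818 days → 20 September 2016.
Marketing Approval Extension: 2420 days claimed exceeds the 1894-day cap, so +1894 days → 27 November 2021.
Applicant Delay Offset: −252 days → 20 March 2021.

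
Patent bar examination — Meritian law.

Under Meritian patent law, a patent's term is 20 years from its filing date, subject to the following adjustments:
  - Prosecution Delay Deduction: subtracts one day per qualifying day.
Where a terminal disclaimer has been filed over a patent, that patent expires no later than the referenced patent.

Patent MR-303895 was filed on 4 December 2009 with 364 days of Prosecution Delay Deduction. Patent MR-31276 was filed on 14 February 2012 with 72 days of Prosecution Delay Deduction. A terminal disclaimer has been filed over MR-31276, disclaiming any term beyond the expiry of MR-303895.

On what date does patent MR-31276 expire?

December 5, 2028

Natural term of MR-31276:
  Base: filing + 20 years → 14 February 2032.
  Prosecution Delay Deduction: −72 days → 4 December 2031.
Expiry of referenced patent MR-303895:
  Base: filing + 20 years → 4 December 2029.
  Prosecution Delay Deduction: −364 days → 5 December 2028.
Terminal disclaimer: MR-31276 expires on the earlier of 4 December 2031 and 5 December 2028.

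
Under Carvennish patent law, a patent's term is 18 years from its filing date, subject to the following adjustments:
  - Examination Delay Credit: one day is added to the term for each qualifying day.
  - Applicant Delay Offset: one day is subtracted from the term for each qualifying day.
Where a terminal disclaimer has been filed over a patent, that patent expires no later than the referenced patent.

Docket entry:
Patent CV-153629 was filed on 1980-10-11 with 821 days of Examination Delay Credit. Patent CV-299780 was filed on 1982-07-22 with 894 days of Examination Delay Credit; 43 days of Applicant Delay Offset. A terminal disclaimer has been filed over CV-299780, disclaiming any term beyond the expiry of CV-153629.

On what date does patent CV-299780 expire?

Natural term of CV-299780:
  Base: filing + 18 years → 22 July 2000.
  Examination Delay Credit: +894 days → 2 January 2003.
  Applicant Delay Offset: −43 days → 20 November 2002.
Expiry of referenced patent CV-153629:
  Base: filing + 18 years → 11 October 1998.
  Examination Delay Credit: +821 days → 9 January 2001.
Terminal disclaimer: CV-299780 expires on the earlier of 20 November 2002 and 9 January 2001.

2001-01-09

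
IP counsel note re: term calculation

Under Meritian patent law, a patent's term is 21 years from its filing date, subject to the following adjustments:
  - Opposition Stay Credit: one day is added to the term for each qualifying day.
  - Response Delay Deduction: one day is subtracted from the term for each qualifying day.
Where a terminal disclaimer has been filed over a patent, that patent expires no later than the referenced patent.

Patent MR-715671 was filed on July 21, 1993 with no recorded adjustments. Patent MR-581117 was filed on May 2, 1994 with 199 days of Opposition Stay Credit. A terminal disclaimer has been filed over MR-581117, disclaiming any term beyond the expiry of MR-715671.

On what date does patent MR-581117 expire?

Natural term of MR-581117:
  Base: filing + 21 years → 2 May 2015.
  Opposition Stay Credit: +199 days → 17 November 2015.
Expiry of referenced patent MR-715671:
  Base: filing + 21 years → 21 July 2014.
Terminal disclaimer: MR-581117 expires on the earlier of 17 November 2015 and 21 July 2014.

July 21, 2014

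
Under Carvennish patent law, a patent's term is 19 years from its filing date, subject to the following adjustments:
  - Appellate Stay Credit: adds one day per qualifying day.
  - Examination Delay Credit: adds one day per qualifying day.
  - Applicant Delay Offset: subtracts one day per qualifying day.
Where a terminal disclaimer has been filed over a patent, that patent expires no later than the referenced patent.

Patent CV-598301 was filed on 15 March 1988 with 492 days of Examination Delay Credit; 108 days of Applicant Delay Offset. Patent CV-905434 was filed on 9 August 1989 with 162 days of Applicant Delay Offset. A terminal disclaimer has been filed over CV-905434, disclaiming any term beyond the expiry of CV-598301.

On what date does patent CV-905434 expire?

2008-02-29

Natural term of CV-905434:
  Base: filing + 19 years → 9 August 2008.
  Applicant Delay Offset: −162 days → 29 February 2008.
Expiry of referenced patent CV-598301:
  Base: filing + 19 years → 15 March 2007.
  Examination Delay Credit: +492 days → 19 July 2008.
  Applicant Delay Offset: −108 days → 2 April 2008.
Terminal disclaimer: CV-905434 expires on the earlier of 29 February 2008 and 2 April 2008.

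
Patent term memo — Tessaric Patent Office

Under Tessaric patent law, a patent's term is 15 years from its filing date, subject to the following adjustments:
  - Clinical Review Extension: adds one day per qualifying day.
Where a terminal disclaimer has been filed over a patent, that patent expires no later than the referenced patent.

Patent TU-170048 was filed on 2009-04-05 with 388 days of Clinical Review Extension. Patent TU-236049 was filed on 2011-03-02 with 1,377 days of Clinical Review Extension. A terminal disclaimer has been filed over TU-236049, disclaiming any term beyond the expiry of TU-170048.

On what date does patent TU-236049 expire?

April 28, 2025

Natural term of TU-236049:
  Base: filing + 15 years → 2 March 2026.
  Clinical Review Extension: +1377 days → 8 December 2029.
Expiry of referenced patent TU-170048:
  Base: filing + 15 years → 5 April 2024.
  Clinical Review Extension: +388 days → 28 April 2025.
Terminal disclaimer: TU-236049 expires on the earlier of 8 December 2029 and 28 April 2025.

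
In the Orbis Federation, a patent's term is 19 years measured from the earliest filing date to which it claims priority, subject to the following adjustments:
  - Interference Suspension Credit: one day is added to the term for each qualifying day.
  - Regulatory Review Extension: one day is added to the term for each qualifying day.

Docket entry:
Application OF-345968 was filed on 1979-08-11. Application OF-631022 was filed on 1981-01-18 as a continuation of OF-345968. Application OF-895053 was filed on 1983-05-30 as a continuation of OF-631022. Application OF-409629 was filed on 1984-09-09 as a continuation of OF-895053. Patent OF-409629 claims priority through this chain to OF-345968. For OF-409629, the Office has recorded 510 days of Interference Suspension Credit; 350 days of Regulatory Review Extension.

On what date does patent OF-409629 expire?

Earliest priority filing: 11 August 1979.
Base term: 11 August 1979 + 19 years → 11 August 1998.
Interference Suspension Credit: +510 days → 3 January 2000.
Regulatory Review Extension: +350 days → 18 December 2000.

2000-12-18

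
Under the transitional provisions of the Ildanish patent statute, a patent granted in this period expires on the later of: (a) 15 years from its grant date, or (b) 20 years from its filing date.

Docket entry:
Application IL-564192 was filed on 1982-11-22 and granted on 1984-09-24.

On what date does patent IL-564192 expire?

November 22, 2002

(a) grant + 15 years → 24 September 1999.
(b) filing + 20 years → 22 November 2002.
Later of the two: 22 November 2002.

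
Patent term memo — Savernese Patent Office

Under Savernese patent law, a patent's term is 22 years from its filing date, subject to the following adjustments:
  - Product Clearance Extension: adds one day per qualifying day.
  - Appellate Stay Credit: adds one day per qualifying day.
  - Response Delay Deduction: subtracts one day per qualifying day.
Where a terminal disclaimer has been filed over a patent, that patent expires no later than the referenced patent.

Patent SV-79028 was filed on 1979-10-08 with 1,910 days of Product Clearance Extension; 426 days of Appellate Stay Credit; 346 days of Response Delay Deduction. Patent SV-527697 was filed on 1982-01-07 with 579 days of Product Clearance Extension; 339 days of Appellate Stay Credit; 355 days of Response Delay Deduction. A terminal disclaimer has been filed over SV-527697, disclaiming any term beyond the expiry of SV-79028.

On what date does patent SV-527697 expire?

2005-07-23

Natural term of SV-527697:
  Base: filing + 22 years → 7 January 2004.
  Product Clearance Extension: +579 days → 8 August 2005.
  Appellate Stay Credit: +339 days → 13 July 2006.
  Response Delay Deduction: −355 days → 23 July 2005.
Expiry of referenced patent SV-79028:
  Base: filing + 22 years → 8 October 2001.
  Product Clearance Extension: +1910 days → 31 December 2006.
  Appellate Stay Credit: +426 days → 1 March 2008.
  Response Delay Deduction: −346 days → 21 March 2007.
Terminal disclaimer: SV-527697 expires on the earlier of 23 July 2005 and 21 March 2007.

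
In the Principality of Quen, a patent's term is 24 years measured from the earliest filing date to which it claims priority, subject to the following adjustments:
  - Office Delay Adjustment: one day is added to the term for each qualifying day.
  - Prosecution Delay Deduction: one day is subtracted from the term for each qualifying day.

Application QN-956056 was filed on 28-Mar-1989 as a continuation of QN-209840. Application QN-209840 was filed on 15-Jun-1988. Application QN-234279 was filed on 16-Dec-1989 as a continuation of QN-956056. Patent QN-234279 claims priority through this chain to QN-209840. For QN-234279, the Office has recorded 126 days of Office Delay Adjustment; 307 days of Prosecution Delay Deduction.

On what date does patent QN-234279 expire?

Earliest priority filing: 15 June 1988.
Base term: 15 June 1988 + 24 years → 15 June 2012.
Office Delay Adjustment: +126 days → 19 October 2012.
Prosecution Delay Deduction: −307 days → 17 December 2011.

December 17, 2011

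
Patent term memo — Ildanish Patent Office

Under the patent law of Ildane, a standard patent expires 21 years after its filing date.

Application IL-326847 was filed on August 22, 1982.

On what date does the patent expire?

August 22, 2003

Filing date + 21 years → 22 August 2003.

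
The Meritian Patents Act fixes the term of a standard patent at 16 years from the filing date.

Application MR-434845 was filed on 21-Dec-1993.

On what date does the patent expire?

Filing date + 16 years → 21 December 2009.

December 21, 2009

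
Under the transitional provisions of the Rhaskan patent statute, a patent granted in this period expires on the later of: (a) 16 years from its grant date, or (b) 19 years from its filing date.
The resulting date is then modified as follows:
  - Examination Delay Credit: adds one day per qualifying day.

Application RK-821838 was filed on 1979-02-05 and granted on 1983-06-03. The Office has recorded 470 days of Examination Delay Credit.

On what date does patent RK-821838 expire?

September 15, 2000

(a) grant + 16 years → 3 June 1999.
(b) filing + 19 years → 5 February 1998.
Later of the two: 3 June 1999.
Examination Delay Credit: +470 days → 15 September 2000.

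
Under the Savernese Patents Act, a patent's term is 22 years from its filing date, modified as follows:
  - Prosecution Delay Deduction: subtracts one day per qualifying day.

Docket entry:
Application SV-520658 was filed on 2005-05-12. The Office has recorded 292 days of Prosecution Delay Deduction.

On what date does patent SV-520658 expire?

Base term: filing date + 22 years → 12 May 2027.
Prosecution Delay Deduction: −292 days → 24 July 2026.

2026-07-24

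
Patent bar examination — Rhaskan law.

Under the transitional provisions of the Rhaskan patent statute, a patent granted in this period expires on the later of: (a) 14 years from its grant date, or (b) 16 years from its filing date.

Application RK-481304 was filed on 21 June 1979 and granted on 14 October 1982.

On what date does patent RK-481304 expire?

(a) grant + 14 years → 14 October 1996.
(b) filing + 16 years → 21 June 1995.
Later of the two: 14 October 1996.

1996-10-14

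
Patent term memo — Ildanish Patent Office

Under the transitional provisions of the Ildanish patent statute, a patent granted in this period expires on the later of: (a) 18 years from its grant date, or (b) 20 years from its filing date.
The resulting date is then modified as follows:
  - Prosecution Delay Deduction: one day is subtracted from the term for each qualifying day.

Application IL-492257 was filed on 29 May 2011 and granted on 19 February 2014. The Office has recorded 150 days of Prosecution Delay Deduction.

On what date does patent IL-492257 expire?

(a) grant + 18 years → 19 February 2032.
(b) filing + 20 years → 29 May 2031.
Later of the two: 19 February 2032.
Prosecution Delay Deduction: −150 days → 22 September 2031.

2031-09-22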